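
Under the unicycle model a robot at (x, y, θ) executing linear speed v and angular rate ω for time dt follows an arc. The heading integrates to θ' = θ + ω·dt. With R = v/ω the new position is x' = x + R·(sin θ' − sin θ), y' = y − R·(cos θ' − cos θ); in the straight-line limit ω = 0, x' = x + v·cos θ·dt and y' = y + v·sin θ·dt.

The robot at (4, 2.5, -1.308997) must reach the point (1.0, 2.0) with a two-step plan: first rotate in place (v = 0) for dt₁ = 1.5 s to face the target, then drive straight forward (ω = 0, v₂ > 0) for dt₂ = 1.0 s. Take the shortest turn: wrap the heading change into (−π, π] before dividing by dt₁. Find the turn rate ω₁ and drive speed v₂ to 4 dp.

ω₁ = -1.1116, v₂ = 3.0414

heading to target = atan2(2−2.5, 1−4) = -2.9764
Δθ = wrap(-2.9764 − -1.3090) = -1.6674; ω₁ = Δθ/dt₁ = -1.1116
distance = √((1−4)² + (2−2.5)²) = 3.0414; v₂ = distance/dt₂ = 3.0414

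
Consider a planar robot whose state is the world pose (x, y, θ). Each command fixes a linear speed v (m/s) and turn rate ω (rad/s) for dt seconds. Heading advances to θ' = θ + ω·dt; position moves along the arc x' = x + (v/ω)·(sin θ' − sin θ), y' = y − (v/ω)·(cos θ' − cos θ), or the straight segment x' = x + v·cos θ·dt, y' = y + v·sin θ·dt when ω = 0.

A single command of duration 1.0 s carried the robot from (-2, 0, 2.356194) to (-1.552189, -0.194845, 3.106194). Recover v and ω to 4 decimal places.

v = -0.5000, ω = 0.7500

Δθ = 3.106194 − 2.356194 = 0.750000
ω = Δθ/dt = 0.750000/1.0 = 0.7500
R = Δx/(sin θ' − sin θ) = -0.6667
v = R·ω = -0.6667·0.7500 = -0.5000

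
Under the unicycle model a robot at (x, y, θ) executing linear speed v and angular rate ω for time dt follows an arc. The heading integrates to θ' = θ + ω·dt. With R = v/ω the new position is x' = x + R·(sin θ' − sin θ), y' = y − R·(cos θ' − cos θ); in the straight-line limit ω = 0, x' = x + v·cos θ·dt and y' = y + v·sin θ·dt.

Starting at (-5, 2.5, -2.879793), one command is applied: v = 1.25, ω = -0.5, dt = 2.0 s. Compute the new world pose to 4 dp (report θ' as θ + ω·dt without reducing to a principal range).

(-7.3294, 3.0656, -3.8798)

θ' = -2.8798 + -0.5·2.0 = -3.8798
R = v/ω = 1.25/-0.5 = -2.5000
x' = -5 + -2.5000·(sin -3.8798 − sin -2.8798) = -7.3294
y' = 2.5 − -2.5000·(cos -3.8798 − cos -2.8798) = 3.0656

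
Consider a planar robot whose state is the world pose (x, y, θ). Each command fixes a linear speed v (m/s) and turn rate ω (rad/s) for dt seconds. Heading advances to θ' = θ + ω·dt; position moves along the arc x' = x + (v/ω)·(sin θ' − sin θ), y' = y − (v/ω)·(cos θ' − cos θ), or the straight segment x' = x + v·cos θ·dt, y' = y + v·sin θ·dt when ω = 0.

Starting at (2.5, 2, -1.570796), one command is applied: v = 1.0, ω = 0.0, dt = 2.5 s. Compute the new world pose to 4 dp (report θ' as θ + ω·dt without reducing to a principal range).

(2.5000, -0.5000, -1.5708)

θ' = -1.5708 + 0.0·2.5 = -1.5708
ω = 0 → straight: x' = 2.5 + 1.0·cos(-1.5708)·2.5 = 2.5000
y' = 2 + 1.0·sin(-1.5708)·2.5 = -0.5000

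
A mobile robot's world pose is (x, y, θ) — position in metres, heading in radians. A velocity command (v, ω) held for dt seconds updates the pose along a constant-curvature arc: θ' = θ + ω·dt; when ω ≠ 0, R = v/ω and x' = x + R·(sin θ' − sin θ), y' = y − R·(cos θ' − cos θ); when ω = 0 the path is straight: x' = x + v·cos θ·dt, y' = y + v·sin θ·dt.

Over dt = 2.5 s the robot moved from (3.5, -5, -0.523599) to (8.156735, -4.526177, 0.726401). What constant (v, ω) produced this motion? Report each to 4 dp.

Δθ = 0.726401 − -0.523599 = 1.250000
ω = Δθ/dt = 1.250000/2.5 = 0.5000
R = Δx/(sin θ' − sin θ) = 4.0000
v = R·ω = 4.0000·0.5000 = 2.0000

v = 2.0000, ω = 0.5000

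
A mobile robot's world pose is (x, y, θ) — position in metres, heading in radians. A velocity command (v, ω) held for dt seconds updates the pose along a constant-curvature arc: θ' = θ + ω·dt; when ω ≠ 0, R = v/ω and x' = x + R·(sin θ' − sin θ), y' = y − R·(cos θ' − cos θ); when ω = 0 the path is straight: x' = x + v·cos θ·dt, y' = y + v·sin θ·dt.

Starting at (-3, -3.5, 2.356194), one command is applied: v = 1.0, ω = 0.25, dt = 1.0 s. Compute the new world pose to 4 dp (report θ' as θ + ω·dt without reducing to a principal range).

(-3.7877, -2.8882, 2.6062)

θ' = 2.3562 + 0.25·1.0 = 2.6062
R = v/ω = 1.0/0.25 = 4.0000
x' = -3 + 4.0000·(sin 2.6062 − sin 2.3562) = -3.7877
y' = -3.5 − 4.0000·(cos 2.6062 − cos 2.3562) = -2.8882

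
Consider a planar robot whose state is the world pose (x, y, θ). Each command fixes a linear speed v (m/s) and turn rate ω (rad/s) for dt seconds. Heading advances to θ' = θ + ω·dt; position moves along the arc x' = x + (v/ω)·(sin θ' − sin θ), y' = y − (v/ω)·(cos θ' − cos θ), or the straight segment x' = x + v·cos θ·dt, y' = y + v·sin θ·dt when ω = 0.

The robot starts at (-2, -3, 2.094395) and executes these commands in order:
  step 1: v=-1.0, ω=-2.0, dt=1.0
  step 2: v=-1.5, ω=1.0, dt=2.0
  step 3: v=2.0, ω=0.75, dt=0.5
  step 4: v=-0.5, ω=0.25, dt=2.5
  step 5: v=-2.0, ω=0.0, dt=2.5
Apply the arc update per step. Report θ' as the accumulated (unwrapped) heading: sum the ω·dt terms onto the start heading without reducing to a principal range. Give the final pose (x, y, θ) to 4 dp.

step 1: θ'=0.0944 (R=0.5000) → pose (-2.3859, -3.7478, 0.0944)
step 2: θ'=2.0944 (R=-1.5000) → pose (-3.5435, -5.9911, 2.0944)
step 3: θ'=2.4694 (R=2.6667) → pose (-4.1924, -5.2379, 2.4694)
step 4: θ'=3.0944 (R=-2.0000) → pose (-3.0413, -5.6707, 3.0944)
step 5: θ'=3.0944 (straight) → pose (1.9531, -5.9066, 3.0944)

(1.9531, -5.9066, 3.0944)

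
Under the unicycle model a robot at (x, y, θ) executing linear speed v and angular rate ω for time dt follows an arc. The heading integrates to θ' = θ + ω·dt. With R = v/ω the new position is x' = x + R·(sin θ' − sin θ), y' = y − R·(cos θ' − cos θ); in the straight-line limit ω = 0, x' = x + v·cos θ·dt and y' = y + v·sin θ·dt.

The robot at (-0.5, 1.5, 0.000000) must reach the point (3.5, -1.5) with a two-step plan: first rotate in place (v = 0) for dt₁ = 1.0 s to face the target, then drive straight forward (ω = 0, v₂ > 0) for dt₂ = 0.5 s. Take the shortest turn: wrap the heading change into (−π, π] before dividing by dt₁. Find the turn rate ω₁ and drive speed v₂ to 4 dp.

ω₁ = -0.6435, v₂ = 10.0000

heading to target = atan2(-1.5−1.5, 3.5−-0.5) = -0.6435
Δθ = wrap(-0.6435 − 0.0000) = -0.6435; ω₁ = Δθ/dt₁ = -0.6435
distance = √((3.5−-0.5)² + (-1.5−1.5)²) = 5.0000; v₂ = distance/dt₂ = 10.0000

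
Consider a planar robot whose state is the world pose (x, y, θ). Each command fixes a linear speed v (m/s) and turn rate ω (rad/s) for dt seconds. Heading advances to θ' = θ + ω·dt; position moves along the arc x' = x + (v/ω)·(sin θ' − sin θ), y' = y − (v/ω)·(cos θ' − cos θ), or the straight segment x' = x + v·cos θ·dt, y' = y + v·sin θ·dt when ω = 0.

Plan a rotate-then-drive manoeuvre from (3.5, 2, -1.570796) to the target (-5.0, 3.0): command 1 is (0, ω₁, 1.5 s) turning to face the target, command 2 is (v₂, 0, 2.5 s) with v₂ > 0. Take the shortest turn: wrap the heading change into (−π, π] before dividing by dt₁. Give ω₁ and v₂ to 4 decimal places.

heading to target = atan2(3−2, -5−3.5) = 3.0245
Δθ = wrap(3.0245 − -1.5708) = -1.6879; ω₁ = Δθ/dt₁ = -1.1253
distance = √((-5−3.5)² + (3−2)²) = 8.5586; v₂ = distance/dt₂ = 3.4234

ω₁ = -1.1253, v₂ = 3.4234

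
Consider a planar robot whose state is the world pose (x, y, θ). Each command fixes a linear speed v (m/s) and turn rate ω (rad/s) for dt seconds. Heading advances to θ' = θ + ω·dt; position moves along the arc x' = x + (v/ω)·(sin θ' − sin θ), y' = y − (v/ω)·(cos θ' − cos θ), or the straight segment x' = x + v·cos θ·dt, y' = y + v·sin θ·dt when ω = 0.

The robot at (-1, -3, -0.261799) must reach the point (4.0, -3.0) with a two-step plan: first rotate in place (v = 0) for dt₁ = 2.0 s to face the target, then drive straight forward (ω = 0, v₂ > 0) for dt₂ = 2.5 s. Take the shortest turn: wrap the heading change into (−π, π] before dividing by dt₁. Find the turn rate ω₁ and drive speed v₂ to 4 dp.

heading to target = atan2(-3−-3, 4−-1) = 0.0000
Δθ = wrap(0.0000 − -0.2618) = 0.2618; ω₁ = Δθ/dt₁ = 0.1309
distance = √((4−-1)² + (-3−-3)²) = 5.0000; v₂ = distance/dt₂ = 2.0000

ω₁ = 0.1309, v₂ = 2.0000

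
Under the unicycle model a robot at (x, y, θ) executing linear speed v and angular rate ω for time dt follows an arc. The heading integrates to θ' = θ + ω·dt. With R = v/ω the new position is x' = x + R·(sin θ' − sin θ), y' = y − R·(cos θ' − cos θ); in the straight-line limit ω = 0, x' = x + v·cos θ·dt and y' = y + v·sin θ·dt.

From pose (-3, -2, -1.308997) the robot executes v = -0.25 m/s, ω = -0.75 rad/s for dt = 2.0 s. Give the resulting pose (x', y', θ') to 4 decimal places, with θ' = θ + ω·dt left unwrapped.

(-2.7869, -1.5987, -2.8090)

θ' = -1.3090 + -0.75·2.0 = -2.8090
R = v/ω = -0.25/-0.75 = 0.3333
x' = -3 + 0.3333·(sin -2.8090 − sin -1.3090) = -2.7869
y' = -2 − 0.3333·(cos -2.8090 − cos -1.3090) = -1.5987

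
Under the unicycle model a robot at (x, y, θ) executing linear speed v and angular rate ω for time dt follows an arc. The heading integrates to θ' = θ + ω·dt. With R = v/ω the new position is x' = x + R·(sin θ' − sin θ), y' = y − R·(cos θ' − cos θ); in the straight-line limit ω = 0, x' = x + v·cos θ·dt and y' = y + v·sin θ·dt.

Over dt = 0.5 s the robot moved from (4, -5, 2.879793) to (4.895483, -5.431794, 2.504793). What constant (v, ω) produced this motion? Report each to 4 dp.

v = -2.0000, ω = -0.7500

Δθ = 2.504793 − 2.879793 = -0.375000
ω = Δθ/dt = -0.375000/0.5 = -0.7500
R = Δx/(sin θ' − sin θ) = 2.6667
v = R·ω = 2.6667·-0.7500 = -2.0000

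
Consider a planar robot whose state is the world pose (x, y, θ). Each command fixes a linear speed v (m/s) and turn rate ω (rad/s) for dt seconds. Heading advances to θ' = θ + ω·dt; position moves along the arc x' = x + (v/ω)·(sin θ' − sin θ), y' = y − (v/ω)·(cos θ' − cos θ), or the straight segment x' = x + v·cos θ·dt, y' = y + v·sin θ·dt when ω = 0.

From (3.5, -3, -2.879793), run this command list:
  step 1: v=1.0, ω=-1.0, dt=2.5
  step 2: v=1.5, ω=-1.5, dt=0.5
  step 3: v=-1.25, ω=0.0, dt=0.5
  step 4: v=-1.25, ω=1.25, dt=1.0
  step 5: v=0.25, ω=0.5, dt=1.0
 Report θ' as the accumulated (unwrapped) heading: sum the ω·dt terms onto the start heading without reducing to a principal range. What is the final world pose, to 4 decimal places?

step 1: θ'=-5.3798 (R=-1.0000) → pose (2.4557, -1.4151, -5.3798)
step 2: θ'=-6.1298 (R=-1.0000) → pose (3.0884, -1.0458, -6.1298)
step 3: θ'=-6.1298 (straight) → pose (2.4707, -1.1413, -6.1298)
step 4: θ'=-4.8798 (R=-1.0000) → pose (1.6375, -1.9629, -4.8798)
step 5: θ'=-4.3798 (R=0.5000) → pose (1.6171, -1.7164, -4.3798)

(1.6171, -1.7164, -4.3798)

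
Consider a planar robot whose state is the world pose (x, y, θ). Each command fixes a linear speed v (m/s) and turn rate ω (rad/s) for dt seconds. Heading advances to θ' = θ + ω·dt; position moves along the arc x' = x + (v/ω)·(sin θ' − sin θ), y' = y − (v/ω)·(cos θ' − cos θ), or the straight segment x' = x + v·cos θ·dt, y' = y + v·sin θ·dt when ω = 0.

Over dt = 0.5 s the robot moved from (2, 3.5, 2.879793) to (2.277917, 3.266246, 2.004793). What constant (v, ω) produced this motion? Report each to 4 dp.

v = -0.7500, ω = -1.7500

Δθ = 2.004793 − 2.879793 = -0.875000
ω = Δθ/dt = -0.875000/0.5 = -1.7500
R = Δx/(sin θ' − sin θ) = 0.4286
v = R·ω = 0.4286·-1.7500 = -0.7500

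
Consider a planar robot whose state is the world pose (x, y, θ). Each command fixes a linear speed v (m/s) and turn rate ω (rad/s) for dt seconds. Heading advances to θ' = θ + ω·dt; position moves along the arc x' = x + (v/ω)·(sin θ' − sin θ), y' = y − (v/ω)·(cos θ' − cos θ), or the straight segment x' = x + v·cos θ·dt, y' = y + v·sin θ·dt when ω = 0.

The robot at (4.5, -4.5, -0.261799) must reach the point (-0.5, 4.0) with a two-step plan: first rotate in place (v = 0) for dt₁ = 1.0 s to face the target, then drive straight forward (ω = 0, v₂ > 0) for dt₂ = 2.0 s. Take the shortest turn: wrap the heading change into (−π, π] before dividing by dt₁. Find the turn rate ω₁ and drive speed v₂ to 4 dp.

ω₁ = 2.3643, v₂ = 4.9308

heading to target = atan2(4−-4.5, -0.5−4.5) = 2.1025
Δθ = wrap(2.1025 − -0.2618) = 2.3643; ω₁ = Δθ/dt₁ = 2.3643
distance = √((-0.5−4.5)² + (4−-4.5)²) = 9.8615; v₂ = distance/dt₂ = 4.9308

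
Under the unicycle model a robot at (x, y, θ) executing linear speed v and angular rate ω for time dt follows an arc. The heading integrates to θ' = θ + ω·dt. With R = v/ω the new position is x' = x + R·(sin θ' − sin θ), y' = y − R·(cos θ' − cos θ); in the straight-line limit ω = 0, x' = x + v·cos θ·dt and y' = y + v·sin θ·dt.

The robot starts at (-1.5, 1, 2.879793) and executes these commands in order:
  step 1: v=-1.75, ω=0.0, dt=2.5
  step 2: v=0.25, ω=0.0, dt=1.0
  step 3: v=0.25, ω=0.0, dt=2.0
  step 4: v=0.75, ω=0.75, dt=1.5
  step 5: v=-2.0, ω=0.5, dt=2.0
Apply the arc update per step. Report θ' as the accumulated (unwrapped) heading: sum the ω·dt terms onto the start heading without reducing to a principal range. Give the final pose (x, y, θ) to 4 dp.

(1.7732, 3.4989, 5.0048)

step 1: θ'=2.8798 (straight) → pose (2.7259, -0.1323, 2.8798)
step 2: θ'=2.8798 (straight) → pose (2.4844, -0.0676, 2.8798)
step 3: θ'=2.8798 (straight) → pose (2.0015, 0.0618, 2.8798)
step 4: θ'=4.0048 (R=1.0000) → pose (0.9827, -0.2541, 4.0048)
step 5: θ'=5.0048 (R=-4.0000) → pose (1.7732, 3.4989, 5.0048)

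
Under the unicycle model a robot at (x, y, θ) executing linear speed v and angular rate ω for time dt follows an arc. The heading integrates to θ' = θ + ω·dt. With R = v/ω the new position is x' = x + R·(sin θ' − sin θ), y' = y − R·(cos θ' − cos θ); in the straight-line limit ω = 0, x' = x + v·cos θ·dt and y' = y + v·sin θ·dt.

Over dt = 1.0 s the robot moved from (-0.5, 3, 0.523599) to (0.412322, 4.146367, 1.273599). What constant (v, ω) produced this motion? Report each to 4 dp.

v = 1.5000, ω = 0.7500

Δθ = 1.273599 − 0.523599 = 0.750000
ω = Δθ/dt = 0.750000/1.0 = 0.7500
R = −Δy/(cos θ' − cos θ) = 2.0000
v = R·ω = 2.0000·0.7500 = 1.5000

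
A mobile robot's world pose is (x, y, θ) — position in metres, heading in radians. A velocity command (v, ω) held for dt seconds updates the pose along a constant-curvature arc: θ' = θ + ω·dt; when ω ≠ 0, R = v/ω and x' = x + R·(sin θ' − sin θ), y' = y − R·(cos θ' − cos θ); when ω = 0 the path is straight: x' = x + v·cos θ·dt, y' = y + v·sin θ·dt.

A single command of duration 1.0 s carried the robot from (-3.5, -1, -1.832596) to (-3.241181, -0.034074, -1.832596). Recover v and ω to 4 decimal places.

v = -1.0000, ω = 0.0000

Δθ = -1.832596 − -1.832596 = 0.000000
ω = Δθ/dt = 0.000000/1.0 = 0.0000
ω = 0 → v = (Δx·cos θ + Δy·sin θ)/dt = -1.0000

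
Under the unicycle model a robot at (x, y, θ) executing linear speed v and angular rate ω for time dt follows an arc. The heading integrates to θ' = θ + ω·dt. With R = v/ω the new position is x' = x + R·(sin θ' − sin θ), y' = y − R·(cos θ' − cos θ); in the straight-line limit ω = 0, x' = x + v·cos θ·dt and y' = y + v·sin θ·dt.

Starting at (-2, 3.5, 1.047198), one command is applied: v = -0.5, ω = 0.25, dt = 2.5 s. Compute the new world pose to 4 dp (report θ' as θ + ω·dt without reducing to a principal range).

θ' = 1.0472 + 0.25·2.5 = 1.6722
R = v/ω = -0.5/0.25 = -2.0000
x' = -2 + -2.0000·(sin 1.6722 − sin 1.0472) = -2.2577
y' = 3.5 − -2.0000·(cos 1.6722 − cos 1.0472) = 2.2975

(-2.2577, 2.2975, 1.6722)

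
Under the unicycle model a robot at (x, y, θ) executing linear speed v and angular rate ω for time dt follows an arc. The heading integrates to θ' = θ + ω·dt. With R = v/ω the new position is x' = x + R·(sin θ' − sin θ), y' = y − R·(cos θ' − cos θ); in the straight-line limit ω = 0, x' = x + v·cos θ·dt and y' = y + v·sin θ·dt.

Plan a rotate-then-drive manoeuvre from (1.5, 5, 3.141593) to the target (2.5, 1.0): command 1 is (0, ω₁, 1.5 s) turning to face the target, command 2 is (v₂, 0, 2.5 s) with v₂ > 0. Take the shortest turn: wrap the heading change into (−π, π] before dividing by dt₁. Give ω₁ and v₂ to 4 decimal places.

ω₁ = 1.2105, v₂ = 1.6492

heading to target = atan2(1−5, 2.5−1.5) = -1.3258
Δθ = wrap(-1.3258 − 3.1416) = 1.8158; ω₁ = Δθ/dt₁ = 1.2105
distance = √((2.5−1.5)² + (1−5)²) = 4.1231; v₂ = distance/dt₂ = 1.6492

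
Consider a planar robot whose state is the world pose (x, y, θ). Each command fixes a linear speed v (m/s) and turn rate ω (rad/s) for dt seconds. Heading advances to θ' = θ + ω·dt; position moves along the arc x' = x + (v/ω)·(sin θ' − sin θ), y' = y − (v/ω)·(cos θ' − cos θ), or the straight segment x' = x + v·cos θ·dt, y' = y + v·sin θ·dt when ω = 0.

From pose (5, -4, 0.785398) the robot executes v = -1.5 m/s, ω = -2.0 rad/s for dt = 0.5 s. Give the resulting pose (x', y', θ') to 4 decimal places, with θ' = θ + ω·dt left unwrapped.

θ' = 0.7854 + -2.0·0.5 = -0.2146
R = v/ω = -1.5/-2.0 = 0.7500
x' = 5 + 0.7500·(sin -0.2146 − sin 0.7854) = 4.3100
y' = -4 − 0.7500·(cos -0.2146 − cos 0.7854) = -4.2025

(4.3100, -4.2025, -0.2146)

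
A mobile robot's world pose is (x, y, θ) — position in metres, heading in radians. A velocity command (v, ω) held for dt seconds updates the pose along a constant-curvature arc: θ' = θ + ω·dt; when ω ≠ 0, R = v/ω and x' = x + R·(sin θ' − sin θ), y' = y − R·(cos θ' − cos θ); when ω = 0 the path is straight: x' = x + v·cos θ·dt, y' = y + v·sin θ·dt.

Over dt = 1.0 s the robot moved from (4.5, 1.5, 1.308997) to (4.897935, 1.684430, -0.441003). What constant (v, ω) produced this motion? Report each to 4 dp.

v = 0.5000, ω = -1.7500

Δθ = -0.441003 − 1.308997 = -1.750000
ω = Δθ/dt = -1.750000/1.0 = -1.7500
R = Δx/(sin θ' − sin θ) = -0.2857
v = R·ω = -0.2857·-1.7500 = 0.5000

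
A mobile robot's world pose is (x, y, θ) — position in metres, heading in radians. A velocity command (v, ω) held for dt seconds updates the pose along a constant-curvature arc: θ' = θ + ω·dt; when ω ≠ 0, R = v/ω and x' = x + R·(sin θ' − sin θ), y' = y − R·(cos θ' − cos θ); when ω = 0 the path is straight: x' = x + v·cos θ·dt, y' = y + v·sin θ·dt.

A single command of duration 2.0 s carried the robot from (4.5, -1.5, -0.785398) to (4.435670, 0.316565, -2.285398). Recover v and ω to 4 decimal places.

v = -1.0000, ω = -0.7500

Δθ = -2.285398 − -0.785398 = -1.500000
ω = Δθ/dt = -1.500000/2.0 = -0.7500
R = −Δy/(cos θ' − cos θ) = 1.3333
v = R·ω = 1.3333·-0.7500 = -1.0000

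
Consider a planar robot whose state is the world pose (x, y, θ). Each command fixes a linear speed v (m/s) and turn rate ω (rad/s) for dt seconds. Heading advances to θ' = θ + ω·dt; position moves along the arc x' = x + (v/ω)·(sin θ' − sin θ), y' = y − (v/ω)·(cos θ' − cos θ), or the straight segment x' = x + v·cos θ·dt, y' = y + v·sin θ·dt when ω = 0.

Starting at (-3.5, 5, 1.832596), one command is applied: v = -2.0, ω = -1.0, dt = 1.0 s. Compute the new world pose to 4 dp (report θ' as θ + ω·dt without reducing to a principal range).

(-3.9525, 3.1364, 0.8326)

θ' = 1.8326 + -1.0·1.0 = 0.8326
R = v/ω = -2.0/-1.0 = 2.0000
x' = -3.5 + 2.0000·(sin 0.8326 − sin 1.8326) = -3.9525
y' = 5 − 2.0000·(cos 0.8326 − cos 1.8326) = 3.1364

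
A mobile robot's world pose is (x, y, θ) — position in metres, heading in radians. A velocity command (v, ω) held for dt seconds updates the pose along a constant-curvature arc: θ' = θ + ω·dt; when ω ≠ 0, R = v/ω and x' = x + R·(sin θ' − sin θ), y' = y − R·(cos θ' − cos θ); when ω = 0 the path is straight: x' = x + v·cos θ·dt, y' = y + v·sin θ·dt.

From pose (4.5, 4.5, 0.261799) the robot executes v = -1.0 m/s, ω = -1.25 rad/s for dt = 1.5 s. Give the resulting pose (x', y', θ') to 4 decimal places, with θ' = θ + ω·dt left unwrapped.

θ' = 0.2618 + -1.25·1.5 = -1.6132
R = v/ω = -1.0/-1.25 = 0.8000
x' = 4.5 + 0.8000·(sin -1.6132 − sin 0.2618) = 3.4937
y' = 4.5 − 0.8000·(cos -1.6132 − cos 0.2618) = 5.3067

(3.4937, 5.3067, -1.6132)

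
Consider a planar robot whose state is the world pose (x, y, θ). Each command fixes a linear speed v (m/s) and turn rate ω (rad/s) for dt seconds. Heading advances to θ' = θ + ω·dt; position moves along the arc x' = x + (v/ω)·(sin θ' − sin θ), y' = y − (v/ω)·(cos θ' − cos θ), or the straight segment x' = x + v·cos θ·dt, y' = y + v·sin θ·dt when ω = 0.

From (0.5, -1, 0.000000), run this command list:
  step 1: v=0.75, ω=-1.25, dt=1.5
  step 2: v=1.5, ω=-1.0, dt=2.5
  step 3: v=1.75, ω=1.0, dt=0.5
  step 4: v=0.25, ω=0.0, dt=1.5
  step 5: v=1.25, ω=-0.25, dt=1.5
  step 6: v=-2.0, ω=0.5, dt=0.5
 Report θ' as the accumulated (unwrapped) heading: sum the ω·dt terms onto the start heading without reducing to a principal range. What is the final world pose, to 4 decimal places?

(-3.1078, -0.2013, -4.0000)

step 1: θ'=-1.8750 (R=-0.6000) → pose (1.0725, -1.7797, -1.8750)
step 2: θ'=-4.3750 (R=-1.5000) → pose (-1.7741, -1.8270, -4.3750)
step 3: θ'=-3.8750 (R=1.7500) → pose (-2.2540, -1.1062, -3.8750)
step 4: θ'=-3.8750 (straight) → pose (-2.5326, -0.8552, -3.8750)
step 5: θ'=-4.2500 (R=-5.0000) → pose (-3.6605, 0.6289, -4.2500)
step 6: θ'=-4.0000 (R=-4.0000) → pose (-3.1078, -0.2013, -4.0000)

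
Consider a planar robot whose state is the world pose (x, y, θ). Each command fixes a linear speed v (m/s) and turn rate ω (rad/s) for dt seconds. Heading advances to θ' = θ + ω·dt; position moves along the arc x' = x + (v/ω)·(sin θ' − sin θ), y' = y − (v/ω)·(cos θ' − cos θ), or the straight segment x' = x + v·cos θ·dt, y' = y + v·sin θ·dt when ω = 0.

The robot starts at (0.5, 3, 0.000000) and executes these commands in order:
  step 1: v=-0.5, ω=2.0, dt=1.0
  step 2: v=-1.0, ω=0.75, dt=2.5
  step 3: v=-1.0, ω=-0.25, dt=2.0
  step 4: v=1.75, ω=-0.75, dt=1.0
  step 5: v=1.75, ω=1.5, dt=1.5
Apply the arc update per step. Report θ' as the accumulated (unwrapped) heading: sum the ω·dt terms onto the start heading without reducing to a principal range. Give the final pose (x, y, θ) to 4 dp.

(0.7104, 2.1681, 4.8750)

step 1: θ'=2.0000 (R=-0.2500) → pose (0.2727, 2.6460, 2.0000)
step 2: θ'=3.8750 (R=-1.3333) → pose (2.3776, 2.2103, 3.8750)
step 3: θ'=3.3750 (R=4.0000) → pose (4.1301, 3.1302, 3.3750)
step 4: θ'=2.6250 (R=-2.3333) → pose (2.4379, 3.3715, 2.6250)
step 5: θ'=4.8750 (R=1.1667) → pose (0.7104, 2.1681, 4.8750)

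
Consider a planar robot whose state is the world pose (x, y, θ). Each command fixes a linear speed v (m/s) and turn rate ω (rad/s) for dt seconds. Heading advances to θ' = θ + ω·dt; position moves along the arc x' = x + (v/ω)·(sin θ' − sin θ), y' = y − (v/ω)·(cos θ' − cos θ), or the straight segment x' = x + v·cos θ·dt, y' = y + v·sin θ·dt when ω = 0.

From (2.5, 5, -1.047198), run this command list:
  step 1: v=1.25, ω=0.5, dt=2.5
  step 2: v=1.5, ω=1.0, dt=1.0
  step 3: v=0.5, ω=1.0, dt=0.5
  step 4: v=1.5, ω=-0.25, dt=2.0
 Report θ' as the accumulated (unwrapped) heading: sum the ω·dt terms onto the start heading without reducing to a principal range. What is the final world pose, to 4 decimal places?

(6.6447, 7.9248, 1.2028)

step 1: θ'=0.2028 (R=2.5000) → pose (5.1686, 3.8012, 0.2028)
step 2: θ'=1.2028 (R=1.5000) → pose (6.2661, 4.7309, 1.2028)
step 3: θ'=1.7028 (R=0.5000) → pose (6.2952, 4.9766, 1.7028)
step 4: θ'=1.2028 (R=-6.0000) → pose (6.6447, 7.9248, 1.2028)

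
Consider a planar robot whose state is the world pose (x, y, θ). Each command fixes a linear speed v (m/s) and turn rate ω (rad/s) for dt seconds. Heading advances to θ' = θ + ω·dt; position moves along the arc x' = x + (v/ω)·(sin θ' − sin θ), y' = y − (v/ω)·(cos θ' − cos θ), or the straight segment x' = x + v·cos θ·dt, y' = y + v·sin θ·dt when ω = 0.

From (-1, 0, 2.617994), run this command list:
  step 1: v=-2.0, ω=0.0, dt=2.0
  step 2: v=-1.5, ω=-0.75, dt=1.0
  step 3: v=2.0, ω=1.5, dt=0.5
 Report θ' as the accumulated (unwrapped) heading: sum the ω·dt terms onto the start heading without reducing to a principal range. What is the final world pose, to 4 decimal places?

step 1: θ'=2.6180 (straight) → pose (2.4641, -2.0000, 2.6180)
step 2: θ'=1.8680 (R=2.0000) → pose (3.3764, -3.1464, 1.8680)
step 3: θ'=2.6180 (R=1.3333) → pose (2.7682, -2.3821, 2.6180)

(2.7682, -2.3821, 2.6180)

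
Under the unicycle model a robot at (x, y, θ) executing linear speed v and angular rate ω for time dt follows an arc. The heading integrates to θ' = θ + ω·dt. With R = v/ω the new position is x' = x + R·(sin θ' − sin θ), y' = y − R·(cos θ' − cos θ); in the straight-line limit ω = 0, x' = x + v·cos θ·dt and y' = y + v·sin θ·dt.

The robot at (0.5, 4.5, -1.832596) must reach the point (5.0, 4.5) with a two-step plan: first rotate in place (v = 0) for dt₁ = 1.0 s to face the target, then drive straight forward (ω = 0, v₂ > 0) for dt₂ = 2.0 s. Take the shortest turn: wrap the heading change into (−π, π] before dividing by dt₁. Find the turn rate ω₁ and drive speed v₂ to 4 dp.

heading to target = atan2(4.5−4.5, 5−0.5) = 0.0000
Δθ = wrap(0.0000 − -1.8326) = 1.8326; ω₁ = Δθ/dt₁ = 1.8326
distance = √((5−0.5)² + (4.5−4.5)²) = 4.5000; v₂ = distance/dt₂ = 2.2500

ω₁ = 1.8326, v₂ = 2.2500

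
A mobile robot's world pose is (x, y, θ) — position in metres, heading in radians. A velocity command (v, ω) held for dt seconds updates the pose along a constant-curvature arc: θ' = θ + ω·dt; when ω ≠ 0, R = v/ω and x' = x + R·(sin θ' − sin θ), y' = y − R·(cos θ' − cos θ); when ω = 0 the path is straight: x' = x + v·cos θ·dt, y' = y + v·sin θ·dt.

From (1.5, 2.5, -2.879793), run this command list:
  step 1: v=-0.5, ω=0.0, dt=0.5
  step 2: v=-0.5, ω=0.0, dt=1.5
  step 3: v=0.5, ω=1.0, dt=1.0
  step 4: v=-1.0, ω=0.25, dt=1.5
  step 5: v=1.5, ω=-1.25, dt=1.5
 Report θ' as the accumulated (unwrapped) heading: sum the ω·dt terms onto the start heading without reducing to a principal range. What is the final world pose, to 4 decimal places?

(0.8192, 2.6629, -3.3798)

step 1: θ'=-2.8798 (straight) → pose (1.7415, 2.5647, -2.8798)
step 2: θ'=-2.8798 (straight) → pose (2.4659, 2.7588, -2.8798)
step 3: θ'=-1.8798 (R=0.5000) → pose (2.1190, 2.4279, -1.8798)
step 4: θ'=-1.5048 (R=-4.0000) → pose (2.2997, 3.9081, -1.5048)
step 5: θ'=-3.3798 (R=-1.2000) → pose (0.8192, 2.6629, -3.3798)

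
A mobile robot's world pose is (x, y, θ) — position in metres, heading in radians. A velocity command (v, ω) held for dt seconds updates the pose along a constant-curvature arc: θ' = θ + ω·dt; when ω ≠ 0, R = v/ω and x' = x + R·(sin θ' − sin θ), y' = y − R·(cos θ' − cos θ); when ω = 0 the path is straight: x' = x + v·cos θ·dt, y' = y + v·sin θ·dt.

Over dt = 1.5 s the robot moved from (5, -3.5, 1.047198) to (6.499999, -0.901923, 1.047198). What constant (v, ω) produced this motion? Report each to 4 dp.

v = 2.0000, ω = 0.0000

Δθ = 1.047198 − 1.047198 = 0.000000
ω = Δθ/dt = 0.000000/1.5 = 0.0000
ω = 0 → v = (Δx·cos θ + Δy·sin θ)/dt = 2.0000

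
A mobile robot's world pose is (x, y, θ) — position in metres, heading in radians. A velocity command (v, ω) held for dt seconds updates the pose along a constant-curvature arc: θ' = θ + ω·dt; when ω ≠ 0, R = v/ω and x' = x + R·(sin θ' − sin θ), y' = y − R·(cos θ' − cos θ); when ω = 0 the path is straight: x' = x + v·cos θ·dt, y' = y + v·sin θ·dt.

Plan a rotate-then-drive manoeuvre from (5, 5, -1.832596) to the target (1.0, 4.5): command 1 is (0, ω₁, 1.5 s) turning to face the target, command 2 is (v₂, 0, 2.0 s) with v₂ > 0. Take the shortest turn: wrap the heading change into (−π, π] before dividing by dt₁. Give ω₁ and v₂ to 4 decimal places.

heading to target = atan2(4.5−5, 1−5) = -3.0172
Δθ = wrap(-3.0172 − -1.8326) = -1.1846; ω₁ = Δθ/dt₁ = -0.7898
distance = √((1−5)² + (4.5−5)²) = 4.0311; v₂ = distance/dt₂ = 2.0156

ω₁ = -0.7898, v₂ = 2.0156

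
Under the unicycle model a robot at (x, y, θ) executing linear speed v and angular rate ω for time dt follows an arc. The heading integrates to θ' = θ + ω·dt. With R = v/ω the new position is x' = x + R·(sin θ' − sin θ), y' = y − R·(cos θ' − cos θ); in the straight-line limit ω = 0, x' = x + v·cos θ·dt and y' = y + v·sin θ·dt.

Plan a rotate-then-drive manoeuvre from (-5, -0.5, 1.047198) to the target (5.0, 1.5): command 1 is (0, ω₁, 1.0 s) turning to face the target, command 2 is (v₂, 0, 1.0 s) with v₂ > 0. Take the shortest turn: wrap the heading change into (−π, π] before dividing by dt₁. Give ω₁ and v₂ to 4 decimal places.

heading to target = atan2(1.5−-0.5, 5−-5) = 0.1974
Δθ = wrap(0.1974 − 1.0472) = -0.8498; ω₁ = Δθ/dt₁ = -0.8498
distance = √((5−-5)² + (1.5−-0.5)²) = 10.1980; v₂ = distance/dt₂ = 10.1980

ω₁ = -0.8498, v₂ = 10.1980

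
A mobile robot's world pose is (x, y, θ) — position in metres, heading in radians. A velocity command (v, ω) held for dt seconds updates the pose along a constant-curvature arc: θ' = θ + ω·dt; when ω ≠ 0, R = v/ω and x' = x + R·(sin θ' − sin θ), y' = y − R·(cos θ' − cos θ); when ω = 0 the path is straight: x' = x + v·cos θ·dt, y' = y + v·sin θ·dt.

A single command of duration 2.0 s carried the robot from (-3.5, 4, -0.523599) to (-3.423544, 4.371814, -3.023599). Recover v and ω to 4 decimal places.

Δθ = -3.023599 − -0.523599 = -2.500000
ω = Δθ/dt = -2.500000/2.0 = -1.2500
R = −Δy/(cos θ' − cos θ) = 0.2000
v = R·ω = 0.2000·-1.2500 = -0.2500

v = -0.2500, ω = -1.2500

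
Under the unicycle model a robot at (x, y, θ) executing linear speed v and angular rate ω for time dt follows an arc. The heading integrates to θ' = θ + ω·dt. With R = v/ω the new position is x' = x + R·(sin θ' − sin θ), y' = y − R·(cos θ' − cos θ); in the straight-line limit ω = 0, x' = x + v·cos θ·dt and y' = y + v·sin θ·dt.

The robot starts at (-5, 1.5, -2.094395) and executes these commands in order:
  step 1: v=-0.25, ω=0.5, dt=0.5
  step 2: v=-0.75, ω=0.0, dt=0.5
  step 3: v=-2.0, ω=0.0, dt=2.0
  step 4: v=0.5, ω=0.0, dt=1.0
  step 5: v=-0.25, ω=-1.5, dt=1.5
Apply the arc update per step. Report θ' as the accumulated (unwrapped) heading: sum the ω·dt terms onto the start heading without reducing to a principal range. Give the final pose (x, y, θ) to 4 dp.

step 1: θ'=-1.8444 (R=-0.5000) → pose (-4.9516, 1.6149, -1.8444)
step 2: θ'=-1.8444 (straight) → pose (-4.8503, 1.9760, -1.8444)
step 3: θ'=-1.8444 (straight) → pose (-3.7695, 5.8272, -1.8444)
step 4: θ'=-1.8444 (straight) → pose (-3.9046, 5.3458, -1.8444)
step 5: θ'=-4.0944 (R=0.1667) → pose (-3.6083, 5.3973, -4.0944)

(-3.6083, 5.3973, -4.0944)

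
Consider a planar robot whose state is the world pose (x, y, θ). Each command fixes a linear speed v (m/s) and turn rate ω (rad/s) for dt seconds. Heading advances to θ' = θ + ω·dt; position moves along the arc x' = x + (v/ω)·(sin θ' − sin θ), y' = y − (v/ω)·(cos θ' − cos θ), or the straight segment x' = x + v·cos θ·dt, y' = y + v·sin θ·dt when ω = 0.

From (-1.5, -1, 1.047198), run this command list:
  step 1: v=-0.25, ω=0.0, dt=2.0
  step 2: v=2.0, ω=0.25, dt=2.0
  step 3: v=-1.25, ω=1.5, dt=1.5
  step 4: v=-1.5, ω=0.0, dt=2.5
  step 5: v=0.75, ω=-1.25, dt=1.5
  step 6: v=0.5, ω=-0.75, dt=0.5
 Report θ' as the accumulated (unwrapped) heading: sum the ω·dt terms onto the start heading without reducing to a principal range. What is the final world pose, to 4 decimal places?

step 1: θ'=1.0472 (straight) → pose (-1.7500, -1.4330, 1.0472)
step 2: θ'=1.5472 (R=8.0000) → pose (-0.6804, 2.3782, 1.5472)
step 3: θ'=3.7972 (R=-0.8333) → pose (0.6607, 1.6980, 3.7972)
step 4: θ'=3.7972 (straight) → pose (3.6332, 3.9841, 3.7972)
step 5: θ'=1.9222 (R=-0.6000) → pose (2.7041, 4.2532, 1.9222)
step 6: θ'=1.5472 (R=-0.6667) → pose (2.6636, 4.4984, 1.5472)

(2.6636, 4.4984, 1.5472)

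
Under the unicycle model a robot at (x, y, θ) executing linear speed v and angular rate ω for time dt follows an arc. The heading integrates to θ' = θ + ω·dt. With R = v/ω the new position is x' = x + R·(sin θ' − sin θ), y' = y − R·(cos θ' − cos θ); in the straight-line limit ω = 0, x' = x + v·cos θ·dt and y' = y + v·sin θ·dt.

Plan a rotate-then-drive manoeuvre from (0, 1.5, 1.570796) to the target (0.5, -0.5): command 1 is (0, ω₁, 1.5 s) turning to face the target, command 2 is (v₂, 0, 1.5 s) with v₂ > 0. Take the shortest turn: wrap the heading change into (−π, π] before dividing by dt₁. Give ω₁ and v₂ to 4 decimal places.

ω₁ = -1.9311, v₂ = 1.3744

heading to target = atan2(-0.5−1.5, 0.5−0) = -1.3258
Δθ = wrap(-1.3258 − 1.5708) = -2.8966; ω₁ = Δθ/dt₁ = -1.9311
distance = √((0.5−0)² + (-0.5−1.5)²) = 2.0616; v₂ = distance/dt₂ = 1.3744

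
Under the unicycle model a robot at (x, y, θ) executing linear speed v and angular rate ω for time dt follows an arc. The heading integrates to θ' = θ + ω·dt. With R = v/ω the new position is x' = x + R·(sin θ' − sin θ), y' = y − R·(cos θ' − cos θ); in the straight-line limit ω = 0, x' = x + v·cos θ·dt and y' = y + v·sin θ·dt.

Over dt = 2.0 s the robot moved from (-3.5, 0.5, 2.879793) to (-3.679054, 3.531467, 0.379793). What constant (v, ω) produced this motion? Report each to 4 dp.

v = 2.0000, ω = -1.2500

Δθ = 0.379793 − 2.879793 = -2.500000
ω = Δθ/dt = -2.500000/2.0 = -1.2500
R = −Δy/(cos θ' − cos θ) = -1.6000
v = R·ω = -1.6000·-1.2500 = 2.0000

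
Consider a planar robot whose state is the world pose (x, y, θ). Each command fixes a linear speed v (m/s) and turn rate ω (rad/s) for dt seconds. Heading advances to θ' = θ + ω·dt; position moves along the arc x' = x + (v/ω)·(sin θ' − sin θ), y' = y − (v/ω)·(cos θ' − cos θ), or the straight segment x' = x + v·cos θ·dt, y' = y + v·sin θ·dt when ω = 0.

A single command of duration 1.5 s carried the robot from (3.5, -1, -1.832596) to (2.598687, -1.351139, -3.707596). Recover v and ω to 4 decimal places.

Δθ = -3.707596 − -1.832596 = -1.875000
ω = Δθ/dt = -1.875000/1.5 = -1.2500
R = Δx/(sin θ' − sin θ) = -0.6000
v = R·ω = -0.6000·-1.2500 = 0.7500

v = 0.7500, ω = -1.2500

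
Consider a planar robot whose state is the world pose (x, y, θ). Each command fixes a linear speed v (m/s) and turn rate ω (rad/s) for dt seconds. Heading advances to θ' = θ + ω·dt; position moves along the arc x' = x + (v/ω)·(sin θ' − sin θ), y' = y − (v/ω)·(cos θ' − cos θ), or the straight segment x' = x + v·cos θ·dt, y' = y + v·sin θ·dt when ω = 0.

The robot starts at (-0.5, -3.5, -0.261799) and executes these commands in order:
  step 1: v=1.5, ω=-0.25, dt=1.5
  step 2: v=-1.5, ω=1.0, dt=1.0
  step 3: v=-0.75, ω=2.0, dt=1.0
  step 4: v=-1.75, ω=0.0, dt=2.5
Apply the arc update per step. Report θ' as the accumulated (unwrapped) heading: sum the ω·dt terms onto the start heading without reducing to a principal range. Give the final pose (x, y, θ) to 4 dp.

(3.0751, -7.9648, 2.3632)

step 1: θ'=-0.6368 (R=-6.0000) → pose (1.5148, -4.4715, -0.6368)
step 2: θ'=0.3632 (R=-1.5000) → pose (0.0900, -4.2754, 0.3632)
step 3: θ'=2.3632 (R=-0.3750) → pose (-0.0401, -4.8929, 2.3632)
step 4: θ'=2.3632 (straight) → pose (3.0751, -7.9648, 2.3632)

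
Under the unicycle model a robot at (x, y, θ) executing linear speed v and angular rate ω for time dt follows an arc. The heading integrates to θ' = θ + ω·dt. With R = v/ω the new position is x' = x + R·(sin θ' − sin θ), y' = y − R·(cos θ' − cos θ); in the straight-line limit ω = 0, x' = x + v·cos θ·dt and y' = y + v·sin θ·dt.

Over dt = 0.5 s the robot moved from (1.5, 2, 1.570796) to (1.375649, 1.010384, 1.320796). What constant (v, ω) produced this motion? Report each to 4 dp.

v = -2.0000, ω = -0.5000

Δθ = 1.320796 − 1.570796 = -0.250000
ω = Δθ/dt = -0.250000/0.5 = -0.5000
R = −Δy/(cos θ' − cos θ) = 4.0000
v = R·ω = 4.0000·-0.5000 = -2.0000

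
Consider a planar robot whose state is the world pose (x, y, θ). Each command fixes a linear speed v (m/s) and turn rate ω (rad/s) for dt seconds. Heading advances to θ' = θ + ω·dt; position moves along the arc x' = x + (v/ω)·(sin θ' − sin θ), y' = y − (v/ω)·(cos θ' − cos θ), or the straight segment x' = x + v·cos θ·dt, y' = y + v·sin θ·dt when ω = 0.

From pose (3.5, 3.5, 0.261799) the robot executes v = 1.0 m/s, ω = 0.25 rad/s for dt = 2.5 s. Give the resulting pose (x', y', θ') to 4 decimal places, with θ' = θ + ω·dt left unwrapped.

(5.5649, 4.8361, 0.8868)

θ' = 0.2618 + 0.25·2.5 = 0.8868
R = v/ω = 1.0/0.25 = 4.0000
x' = 3.5 + 4.0000·(sin 0.8868 − sin 0.2618) = 5.5649
y' = 3.5 − 4.0000·(cos 0.8868 − cos 0.2618) = 4.8361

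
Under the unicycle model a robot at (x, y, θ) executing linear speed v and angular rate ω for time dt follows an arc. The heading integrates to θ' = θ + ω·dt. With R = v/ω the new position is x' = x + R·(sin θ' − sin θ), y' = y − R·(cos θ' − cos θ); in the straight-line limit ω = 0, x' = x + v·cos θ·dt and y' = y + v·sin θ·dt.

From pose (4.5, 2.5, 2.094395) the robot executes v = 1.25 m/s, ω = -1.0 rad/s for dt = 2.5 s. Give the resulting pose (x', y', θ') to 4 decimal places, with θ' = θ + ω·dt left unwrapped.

θ' = 2.0944 + -1.0·2.5 = -0.4056
R = v/ω = 1.25/-1.0 = -1.2500
x' = 4.5 + -1.2500·(sin -0.4056 − sin 2.0944) = 6.0758
y' = 2.5 − -1.2500·(cos -0.4056 − cos 2.0944) = 4.2736

(6.0758, 4.2736, -0.4056)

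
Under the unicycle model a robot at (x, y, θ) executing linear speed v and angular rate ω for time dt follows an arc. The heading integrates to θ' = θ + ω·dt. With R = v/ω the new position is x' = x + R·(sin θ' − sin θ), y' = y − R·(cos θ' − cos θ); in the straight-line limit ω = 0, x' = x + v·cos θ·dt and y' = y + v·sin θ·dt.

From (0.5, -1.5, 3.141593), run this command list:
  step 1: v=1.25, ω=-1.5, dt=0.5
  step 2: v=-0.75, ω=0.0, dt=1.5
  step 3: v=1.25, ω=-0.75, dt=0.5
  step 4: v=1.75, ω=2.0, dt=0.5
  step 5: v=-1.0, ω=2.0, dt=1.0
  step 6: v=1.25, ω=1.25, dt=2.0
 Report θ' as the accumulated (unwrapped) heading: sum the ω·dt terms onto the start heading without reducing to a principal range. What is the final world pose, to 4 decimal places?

(2.1441, -0.4371, 7.5166)

step 1: θ'=2.3916 (R=-0.8333) → pose (-0.0680, -1.2764, 2.3916)
step 2: θ'=2.3916 (straight) → pose (0.7551, -2.0433, 2.3916)
step 3: θ'=2.0166 (R=-1.6667) → pose (0.3874, -1.5424, 2.0166)
step 4: θ'=3.0166 (R=0.8750) → pose (-0.2930, -1.0515, 3.0166)
step 5: θ'=5.0166 (R=-0.5000) → pose (0.2464, -0.4056, 5.0166)
step 6: θ'=7.5166 (R=1.0000) → pose (2.1441, -0.4371, 7.5166)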